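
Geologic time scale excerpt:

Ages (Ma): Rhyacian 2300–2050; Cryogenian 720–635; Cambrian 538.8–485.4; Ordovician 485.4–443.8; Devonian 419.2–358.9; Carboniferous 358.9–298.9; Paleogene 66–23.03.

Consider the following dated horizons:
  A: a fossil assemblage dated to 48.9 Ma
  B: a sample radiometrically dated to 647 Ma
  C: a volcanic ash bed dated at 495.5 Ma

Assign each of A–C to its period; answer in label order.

A: 48.9 Ma lies in 66–23.03 Ma, so Paleogene.
B: 647 Ma lies in 720–635 Ma, so Cryogenian.
C: 495.5 Ma lies in 538.8–485.4 Ma, so Cambrian.

A — Paleogene; B — Cryogenian; C — Cambrian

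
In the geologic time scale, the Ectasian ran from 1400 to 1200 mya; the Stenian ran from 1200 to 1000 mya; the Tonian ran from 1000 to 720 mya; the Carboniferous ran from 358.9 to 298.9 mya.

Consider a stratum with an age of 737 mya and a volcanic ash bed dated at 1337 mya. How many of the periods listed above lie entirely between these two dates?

1

The older date is 1337 Ma and the younger is 737 Ma.
Periods with start < 1337 and end > 737 Ma: Stenian (1200–1000).
That is 1 complete period.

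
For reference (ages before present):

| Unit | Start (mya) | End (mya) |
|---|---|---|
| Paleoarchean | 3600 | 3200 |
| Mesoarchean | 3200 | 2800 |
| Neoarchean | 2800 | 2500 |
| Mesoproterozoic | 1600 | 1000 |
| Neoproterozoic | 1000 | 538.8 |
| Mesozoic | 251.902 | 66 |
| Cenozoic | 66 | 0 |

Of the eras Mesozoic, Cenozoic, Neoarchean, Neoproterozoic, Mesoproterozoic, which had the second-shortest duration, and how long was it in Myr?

Mesozoic, 185.902 million years

Durations: Mesozoic 185.902; Cenozoic 66; Neoarchean 300; Neoproterozoic 461.2; Mesoproterozoic 600 Myr.
Sorted shortest-first: Cenozoic (66), Mesozoic (185.902), Neoarchean (300), Neoproterozoic (461.2), Mesoproterozoic (600).
The second shortest is Mesozoic at 185.902 Myr.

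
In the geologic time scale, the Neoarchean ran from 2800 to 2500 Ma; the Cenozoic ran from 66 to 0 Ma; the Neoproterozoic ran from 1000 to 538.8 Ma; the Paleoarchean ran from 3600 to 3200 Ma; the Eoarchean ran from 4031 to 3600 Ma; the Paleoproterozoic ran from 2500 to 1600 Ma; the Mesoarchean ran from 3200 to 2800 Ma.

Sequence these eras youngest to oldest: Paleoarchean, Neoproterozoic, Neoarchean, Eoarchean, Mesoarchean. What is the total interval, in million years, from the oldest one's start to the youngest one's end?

Neoproterozoic, Neoarchean, Mesoarchean, Paleoarchean, Eoarchean; total span 3492.2 Myr

From the excerpt: Paleoarchean 3600–3200; Neoproterozoic 1000–538.8; Neoarchean 2800–2500; Eoarchean 4031–3600; Mesoarchean 3200–2800 (Ma).
Larger Ma is earlier, so the oldest is Eoarchean and the youngest is Neoproterozoic; youngest to oldest: Neoproterozoic, Neoarchean, Mesoarchean, Paleoarchean, Eoarchean.
Oldest start 4031 minus youngest end 538.8 gives 3492.2 Myr overall.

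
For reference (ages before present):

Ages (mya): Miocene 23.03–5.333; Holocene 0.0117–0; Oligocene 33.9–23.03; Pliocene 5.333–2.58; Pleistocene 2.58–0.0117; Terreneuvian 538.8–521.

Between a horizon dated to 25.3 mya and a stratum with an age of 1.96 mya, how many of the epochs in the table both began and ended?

2

25.3 Ma sits inside the Oligocene (33.9–23.03) and 1.96 Ma inside the Pleistocene (2.58–0.0117); neither of those is wholly between the two dates.
The listed epochs lying completely between them are Miocene, Pliocene — 2 in all.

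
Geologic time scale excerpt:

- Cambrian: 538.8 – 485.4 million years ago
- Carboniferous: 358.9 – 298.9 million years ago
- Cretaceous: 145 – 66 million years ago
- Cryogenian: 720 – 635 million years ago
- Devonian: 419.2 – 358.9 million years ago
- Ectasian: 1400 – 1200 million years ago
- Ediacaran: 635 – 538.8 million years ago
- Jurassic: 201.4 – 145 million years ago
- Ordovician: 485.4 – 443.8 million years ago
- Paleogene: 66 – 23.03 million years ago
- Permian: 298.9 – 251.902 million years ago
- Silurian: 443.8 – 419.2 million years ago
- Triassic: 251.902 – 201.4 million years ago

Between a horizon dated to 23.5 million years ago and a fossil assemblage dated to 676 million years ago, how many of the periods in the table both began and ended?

676 Ma sits inside the Cryogenian (720–635) and 23.5 Ma inside the Paleogene (66–23.03); neither of those is wholly between the two dates.
The listed periods lying completely between them are Ediacaran, Cambrian, Ordovician, Silurian, Devonian, Carboniferous, Permian, Triassic, Jurassic, Cretaceous — 10 in all.

10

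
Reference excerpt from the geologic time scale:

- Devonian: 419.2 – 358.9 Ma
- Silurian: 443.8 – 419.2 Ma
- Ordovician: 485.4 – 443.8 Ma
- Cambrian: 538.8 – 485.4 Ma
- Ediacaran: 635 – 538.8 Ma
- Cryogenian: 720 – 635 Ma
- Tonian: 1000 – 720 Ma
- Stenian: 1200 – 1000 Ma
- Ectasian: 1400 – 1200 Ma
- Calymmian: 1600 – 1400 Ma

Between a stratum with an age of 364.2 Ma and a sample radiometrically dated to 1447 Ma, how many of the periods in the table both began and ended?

8

The older date is 1447 Ma and the younger is 364.2 Ma.
Periods with start < 1447 and end > 364.2 Ma: Ectasian (1400–1200), Stenian (1200–1000), Tonian (1000–720), Cryogenian (720–635), Ediacaran (635–538.8), Cambrian (538.8–485.4), Ordovician (485.4–443.8), Silurian (443.8–419.2).
That is 8 complete periods.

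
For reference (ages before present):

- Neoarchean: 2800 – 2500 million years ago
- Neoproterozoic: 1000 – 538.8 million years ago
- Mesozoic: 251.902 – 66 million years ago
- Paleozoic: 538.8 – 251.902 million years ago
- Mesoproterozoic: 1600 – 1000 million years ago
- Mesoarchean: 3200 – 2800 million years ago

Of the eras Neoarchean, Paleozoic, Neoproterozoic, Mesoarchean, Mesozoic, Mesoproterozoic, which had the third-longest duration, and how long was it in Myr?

Start − end for each: Neoarchean 2800 − 2500 = 300; Paleozoic 538.8 − 251.902 = 286.898; Neoproterozoic 1000 − 538.8 = 461.2; Mesoarchean 3200 − 2800 = 400; Mesozoic 251.902 − 66 = 185.902; Mesoproterozoic 1600 − 1000 = 600.
Ranking these from longest: Mesoproterozoic > Neoproterozoic > Mesoarchean > Neoarchean > Paleozoic > Mesozoic.
Position 3 in that ranking is Mesoarchean, which lasted 400 Myr.

Mesoarchean, 400 million years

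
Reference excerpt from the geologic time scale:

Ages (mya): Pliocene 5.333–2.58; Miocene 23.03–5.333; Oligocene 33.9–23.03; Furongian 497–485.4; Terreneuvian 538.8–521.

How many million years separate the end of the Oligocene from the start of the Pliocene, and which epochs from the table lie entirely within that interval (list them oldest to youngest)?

17.697 million years; Miocene

The Oligocene closes at 23.03 Ma and the Pliocene opens at 5.333 Ma, so the interval is 23.03 − 5.333 = 17.697 Myr.
An epoch fits inside if it starts at or after 23.03 Ma and ends at or before 5.333 Ma; oldest first that gives Miocene.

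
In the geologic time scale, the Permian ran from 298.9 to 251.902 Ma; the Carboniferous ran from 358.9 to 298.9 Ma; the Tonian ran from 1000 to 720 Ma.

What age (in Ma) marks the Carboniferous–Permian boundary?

The Carboniferous ends and the Permian begins at 298.9 Ma.

298.9 Ma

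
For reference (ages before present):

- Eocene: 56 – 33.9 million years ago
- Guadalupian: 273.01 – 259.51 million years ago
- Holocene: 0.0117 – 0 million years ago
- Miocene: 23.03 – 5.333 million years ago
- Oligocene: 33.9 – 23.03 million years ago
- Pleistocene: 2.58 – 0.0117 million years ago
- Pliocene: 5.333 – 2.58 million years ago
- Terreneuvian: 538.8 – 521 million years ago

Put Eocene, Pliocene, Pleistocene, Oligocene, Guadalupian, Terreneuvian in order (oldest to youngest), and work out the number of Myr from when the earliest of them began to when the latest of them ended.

From the excerpt: Eocene 56–33.9; Pliocene 5.333–2.58; Pleistocene 2.58–0.0117; Oligocene 33.9–23.03; Guadalupian 273.01–259.51; Terreneuvian 538.8–521 (Ma).
Larger Ma is earlier, so the oldest is Terreneuvian and the youngest is Pleistocene; oldest to youngest: Terreneuvian, Guadalupian, Eocene, Oligocene, Pliocene, Pleistocene.
Oldest start 538.8 minus youngest end 0.0117 gives 538.7883 Myr overall.

Terreneuvian, Guadalupian, Eocene, Oligocene, Pliocene, Pleistocene; total span 538.7883 Myr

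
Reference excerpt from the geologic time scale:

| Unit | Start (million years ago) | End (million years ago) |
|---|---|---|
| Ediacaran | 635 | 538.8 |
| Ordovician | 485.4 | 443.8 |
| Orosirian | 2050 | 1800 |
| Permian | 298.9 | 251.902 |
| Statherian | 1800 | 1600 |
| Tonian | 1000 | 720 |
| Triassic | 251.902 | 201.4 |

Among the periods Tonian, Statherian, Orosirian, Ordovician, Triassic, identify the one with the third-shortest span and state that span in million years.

Statherian, 200 million years

Start − end for each: Tonian 1000 − 720 = 280; Statherian 1800 − 1600 = 200; Orosirian 2050 − 1800 = 250; Ordovician 485.4 − 443.8 = 41.6; Triassic 251.902 − 201.4 = 50.502.
Ranking these from shortest: Ordovician < Triassic < Statherian < Orosirian < Tonian.
Position 3 in that ranking is Statherian, which lasted 200 Myr.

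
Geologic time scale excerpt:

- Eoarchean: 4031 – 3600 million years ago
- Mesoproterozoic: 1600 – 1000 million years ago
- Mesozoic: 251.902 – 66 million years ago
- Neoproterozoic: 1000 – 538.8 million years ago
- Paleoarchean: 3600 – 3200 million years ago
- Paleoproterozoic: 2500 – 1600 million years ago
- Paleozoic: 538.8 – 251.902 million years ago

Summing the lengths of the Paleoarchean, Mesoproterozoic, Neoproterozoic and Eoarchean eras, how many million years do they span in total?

Each duration: Paleoarchean = 400; Mesoproterozoic = 600; Neoproterozoic = 461.2; Eoarchean = 431.
Sum: 400 + 600 + 461.2 + 431 = 1892.2 Myr.

1892.2 million years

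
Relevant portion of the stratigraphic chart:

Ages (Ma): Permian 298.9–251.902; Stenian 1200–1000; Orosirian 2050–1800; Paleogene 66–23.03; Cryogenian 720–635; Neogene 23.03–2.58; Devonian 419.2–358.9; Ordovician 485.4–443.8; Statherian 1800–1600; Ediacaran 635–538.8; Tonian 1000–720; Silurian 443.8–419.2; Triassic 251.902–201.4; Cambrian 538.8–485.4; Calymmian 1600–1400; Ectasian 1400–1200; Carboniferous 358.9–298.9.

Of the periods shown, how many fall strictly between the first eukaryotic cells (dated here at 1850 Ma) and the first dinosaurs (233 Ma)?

13

The older date is 1850 Ma and the younger is 233 Ma.
Periods with start < 1850 and end > 233 Ma: Statherian (1800–1600), Calymmian (1600–1400), Ectasian (1400–1200), Stenian (1200–1000), Tonian (1000–720), Cryogenian (720–635), Ediacaran (635–538.8), Cambrian (538.8–485.4), Ordovician (485.4–443.8), Silurian (443.8–419.2), Devonian (419.2–358.9), Carboniferous (358.9–298.9), Permian (298.9–251.902).
That is 13 complete periods.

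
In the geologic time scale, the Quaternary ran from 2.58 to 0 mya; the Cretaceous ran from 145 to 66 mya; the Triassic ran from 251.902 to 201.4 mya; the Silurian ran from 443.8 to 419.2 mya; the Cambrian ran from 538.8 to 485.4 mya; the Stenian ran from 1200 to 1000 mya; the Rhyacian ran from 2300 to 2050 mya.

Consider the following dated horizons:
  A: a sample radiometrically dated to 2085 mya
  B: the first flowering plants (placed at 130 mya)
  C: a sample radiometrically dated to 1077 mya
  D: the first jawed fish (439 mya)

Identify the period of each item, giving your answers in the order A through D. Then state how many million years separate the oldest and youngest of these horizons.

A — Rhyacian; B — Cretaceous; C — Stenian; D — Silurian; span 1955 million years

A: 2085 Ma lies in 2300–2050 Ma, so Rhyacian.
B: 130 Ma lies in 145–66 Ma, so Cretaceous.
C: 1077 Ma lies in 1200–1000 Ma, so Stenian.
D: 439 Ma lies in 443.8–419.2 Ma, so Silurian.
Oldest = 2085 Ma, youngest = 130 Ma → span 1955 Myr.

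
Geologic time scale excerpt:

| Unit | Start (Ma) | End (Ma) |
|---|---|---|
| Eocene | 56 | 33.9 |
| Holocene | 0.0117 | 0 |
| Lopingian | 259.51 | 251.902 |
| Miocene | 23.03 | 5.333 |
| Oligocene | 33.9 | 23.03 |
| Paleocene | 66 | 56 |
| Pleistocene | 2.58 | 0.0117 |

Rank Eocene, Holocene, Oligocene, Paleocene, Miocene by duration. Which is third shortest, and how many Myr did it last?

Oligocene, 10.87 million years

Durations: Eocene 22.1; Holocene 0.0117; Oligocene 10.87; Paleocene 10; Miocene 17.697 Myr.
Sorted shortest-first: Holocene (0.0117), Paleocene (10), Oligocene (10.87), Miocene (17.697), Eocene (22.1).
The third shortest is Oligocene at 10.87 Myr.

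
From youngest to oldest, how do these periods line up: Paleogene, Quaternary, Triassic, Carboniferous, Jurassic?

Quaternary, Paleogene, Jurassic, Triassic, Carboniferous

Era membership (oldest first within each) — Paleozoic: Carboniferous; Mesozoic: Triassic, Jurassic; Cenozoic: Paleogene, Quaternary. Paleozoic precedes Mesozoic, which precedes Cenozoic. Concatenating the groups in that era order and then reversing gives youngest to oldest.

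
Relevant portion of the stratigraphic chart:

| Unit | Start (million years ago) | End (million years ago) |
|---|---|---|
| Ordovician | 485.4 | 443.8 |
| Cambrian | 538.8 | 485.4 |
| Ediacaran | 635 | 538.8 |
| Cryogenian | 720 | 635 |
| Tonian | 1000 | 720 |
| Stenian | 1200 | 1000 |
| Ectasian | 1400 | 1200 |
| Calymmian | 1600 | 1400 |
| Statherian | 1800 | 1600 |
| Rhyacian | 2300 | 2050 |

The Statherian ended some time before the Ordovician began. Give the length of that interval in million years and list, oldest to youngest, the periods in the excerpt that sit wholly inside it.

The Statherian closes at 1600 Ma and the Ordovician opens at 485.4 Ma, so the interval is 1600 − 485.4 = 1114.6 Myr.
A period fits inside if it starts at or after 1600 Ma and ends at or before 485.4 Ma; oldest first that gives Calymmian, Ectasian, Stenian, Tonian, Cryogenian, Ediacaran, Cambrian.

1114.6 million years; Calymmian, Ectasian, Stenian, Tonian, Cryogenian, Ediacaran, Cambrian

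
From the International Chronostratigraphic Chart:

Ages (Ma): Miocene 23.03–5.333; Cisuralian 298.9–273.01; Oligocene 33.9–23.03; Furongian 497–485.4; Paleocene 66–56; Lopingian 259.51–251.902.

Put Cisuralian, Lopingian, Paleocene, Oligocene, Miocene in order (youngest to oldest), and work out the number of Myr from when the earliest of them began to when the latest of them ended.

From the excerpt: Cisuralian 298.9–273.01; Lopingian 259.51–251.902; Paleocene 66–56; Oligocene 33.9–23.03; Miocene 23.03–5.333 (Ma).
Larger Ma is earlier, so the oldest is Cisuralian and the youngest is Miocene; youngest to oldest: Miocene, Oligocene, Paleocene, Lopingian, Cisuralian.
Oldest start 298.9 minus youngest end 5.333 gives 293.567 Myr overall.

Miocene → Oligocene → Paleocene → Lopingian → Cisuralian; total span 293.567 Myr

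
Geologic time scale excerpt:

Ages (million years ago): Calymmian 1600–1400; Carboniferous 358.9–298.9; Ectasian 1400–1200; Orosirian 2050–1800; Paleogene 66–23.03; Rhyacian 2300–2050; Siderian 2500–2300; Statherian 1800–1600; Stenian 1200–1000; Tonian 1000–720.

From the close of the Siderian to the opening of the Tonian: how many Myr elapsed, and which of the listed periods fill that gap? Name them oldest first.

1300 million years; Rhyacian, Orosirian, Statherian, Calymmian, Ectasian, Stenian

The Siderian closes at 2300 Ma and the Tonian opens at 1000 Ma, so the interval is 2300 − 1000 = 1300 Myr.
A period fits inside if it starts at or after 2300 Ma and ends at or before 1000 Ma; oldest first that gives Rhyacian, Orosirian, Statherian, Calymmian, Ectasian, Stenian.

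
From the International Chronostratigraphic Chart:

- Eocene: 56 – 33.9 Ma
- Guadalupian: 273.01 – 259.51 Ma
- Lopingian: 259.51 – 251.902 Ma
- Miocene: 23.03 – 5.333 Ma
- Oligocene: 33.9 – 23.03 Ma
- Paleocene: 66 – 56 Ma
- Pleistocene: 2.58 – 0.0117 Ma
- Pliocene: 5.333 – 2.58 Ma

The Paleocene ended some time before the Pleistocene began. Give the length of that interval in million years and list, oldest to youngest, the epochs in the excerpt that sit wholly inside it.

53.42 million years; Eocene, Oligocene, Miocene, Pliocene

The Paleocene closes at 56 Ma and the Pleistocene opens at 2.58 Ma, so the interval is 56 − 2.58 = 53.42 Myr.
An epoch fits inside if it starts at or after 56 Ma and ends at or before 2.58 Ma; oldest first that gives Eocene, Oligocene, Miocene, Pliocene.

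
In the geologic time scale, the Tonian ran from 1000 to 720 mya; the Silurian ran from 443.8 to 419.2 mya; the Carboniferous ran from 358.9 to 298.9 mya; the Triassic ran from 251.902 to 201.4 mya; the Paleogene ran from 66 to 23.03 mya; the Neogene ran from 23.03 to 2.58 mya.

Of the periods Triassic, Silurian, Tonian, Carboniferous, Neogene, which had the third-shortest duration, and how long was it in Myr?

Triassic, 50.502 million years

Durations: Triassic 50.502; Silurian 24.6; Tonian 280; Carboniferous 60; Neogene 20.45 Myr.
Sorted shortest-first: Neogene (20.45), Silurian (24.6), Triassic (50.502), Carboniferous (60), Tonian (280).
The third shortest is Triassic at 50.502 Myr.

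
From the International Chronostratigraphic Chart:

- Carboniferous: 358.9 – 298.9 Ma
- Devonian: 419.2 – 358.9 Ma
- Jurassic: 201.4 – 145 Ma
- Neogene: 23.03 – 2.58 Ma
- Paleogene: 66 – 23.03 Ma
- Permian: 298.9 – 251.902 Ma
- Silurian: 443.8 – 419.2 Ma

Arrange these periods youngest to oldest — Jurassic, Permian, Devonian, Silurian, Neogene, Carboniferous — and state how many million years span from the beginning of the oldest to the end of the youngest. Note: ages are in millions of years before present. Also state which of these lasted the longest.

Neogene → Jurassic → Permian → Carboniferous → Devonian → Silurian; total span 441.22 Myr; longest is Devonian

From the excerpt: Jurassic 201.4–145; Permian 298.9–251.902; Devonian 419.2–358.9; Silurian 443.8–419.2; Neogene 23.03–2.58; Carboniferous 358.9–298.9 (Ma).
Larger Ma is earlier, so the oldest is Silurian and the youngest is Neogene; youngest to oldest: Neogene, Jurassic, Permian, Carboniferous, Devonian, Silurian.
Oldest start 443.8 minus youngest end 2.58 gives 441.22 Myr overall.
Individual lengths (start − end): Permian 46.998; Neogene 20.45; Silurian 24.6; Carboniferous 60; Jurassic 56.4; Devonian 60.3. The largest is Devonian at 60.3 Myr.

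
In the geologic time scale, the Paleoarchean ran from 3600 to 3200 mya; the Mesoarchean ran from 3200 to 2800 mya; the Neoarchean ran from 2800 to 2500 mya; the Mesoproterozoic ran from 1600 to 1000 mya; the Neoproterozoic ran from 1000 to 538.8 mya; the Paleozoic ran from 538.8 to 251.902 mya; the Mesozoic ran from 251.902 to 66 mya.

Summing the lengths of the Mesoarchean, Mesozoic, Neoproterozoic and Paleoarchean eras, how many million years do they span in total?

1447.102 million years

Duration is start − end for each: (3200 − 2800) + (251.902 − 66) + (1000 − 538.8) + (3600 − 3200).
That is 400 + 185.902 + 461.2 + 400, which totals 1447.102 million years.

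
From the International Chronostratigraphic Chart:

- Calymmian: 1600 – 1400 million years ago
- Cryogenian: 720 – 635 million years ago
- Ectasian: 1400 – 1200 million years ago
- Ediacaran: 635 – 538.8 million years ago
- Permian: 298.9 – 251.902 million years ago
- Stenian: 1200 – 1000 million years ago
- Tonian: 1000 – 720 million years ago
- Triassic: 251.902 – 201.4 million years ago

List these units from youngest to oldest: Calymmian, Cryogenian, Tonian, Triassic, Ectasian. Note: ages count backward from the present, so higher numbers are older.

The oldest of these is Calymmian (starts 1600 Ma) and the youngest is Triassic (ends 201.4 Ma).
In between, by decreasing start age: Ectasian (1400), Tonian (1000), Cryogenian (720).
Listing youngest first means reversing that sequence.

Triassic, Cryogenian, Tonian, Ectasian, Calymmian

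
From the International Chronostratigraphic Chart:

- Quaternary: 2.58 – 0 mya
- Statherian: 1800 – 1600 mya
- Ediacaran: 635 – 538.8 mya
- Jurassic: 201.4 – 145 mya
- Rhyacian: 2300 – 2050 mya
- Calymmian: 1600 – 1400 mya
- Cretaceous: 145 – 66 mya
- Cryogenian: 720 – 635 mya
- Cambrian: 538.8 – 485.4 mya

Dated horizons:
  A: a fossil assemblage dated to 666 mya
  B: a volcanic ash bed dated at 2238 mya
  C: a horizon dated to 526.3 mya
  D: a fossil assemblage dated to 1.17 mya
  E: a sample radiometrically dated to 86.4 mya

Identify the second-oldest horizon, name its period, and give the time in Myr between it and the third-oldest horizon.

A, in the Cryogenian; 139.7 million years to C

Larger Ma means older, so oldest first: B 2238 > A 666 > C 526.3 > E 86.4 > D 1.17.
Counting 2 along gives A (666 Ma); the excerpt puts that inside the Cryogenian, 720–635 Ma.
Next in line is C (526.3 Ma), and 666 − 526.3 = 139.7 Myr.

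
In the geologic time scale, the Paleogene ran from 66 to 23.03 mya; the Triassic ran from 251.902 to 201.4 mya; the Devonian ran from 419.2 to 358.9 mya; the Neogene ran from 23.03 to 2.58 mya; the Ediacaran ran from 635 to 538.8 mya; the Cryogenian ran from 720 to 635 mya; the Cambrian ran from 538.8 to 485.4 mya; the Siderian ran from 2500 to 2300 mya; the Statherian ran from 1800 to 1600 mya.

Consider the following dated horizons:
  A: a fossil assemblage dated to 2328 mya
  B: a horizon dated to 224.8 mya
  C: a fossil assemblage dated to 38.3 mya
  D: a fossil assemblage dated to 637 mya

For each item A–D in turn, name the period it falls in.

A: 2328 Ma lies in 2500–2300 Ma, so Siderian.
B: 224.8 Ma lies in 251.902–201.4 Ma, so Triassic.
C: 38.3 Ma lies in 66–23.03 Ma, so Paleogene.
D: 637 Ma lies in 720–635 Ma, so Cryogenian.

A — Siderian; B — Triassic; C — Paleogene; D — Cryogenian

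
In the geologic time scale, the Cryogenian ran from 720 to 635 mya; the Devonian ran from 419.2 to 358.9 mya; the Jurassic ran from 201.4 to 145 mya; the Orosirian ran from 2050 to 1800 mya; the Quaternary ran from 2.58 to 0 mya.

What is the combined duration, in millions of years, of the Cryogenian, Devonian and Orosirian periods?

Duration is start − end for each: (720 − 635) + (419.2 − 358.9) + (2050 − 1800).
That is 85 + 60.3 + 250, which totals 395.3 million years.

395.3 million years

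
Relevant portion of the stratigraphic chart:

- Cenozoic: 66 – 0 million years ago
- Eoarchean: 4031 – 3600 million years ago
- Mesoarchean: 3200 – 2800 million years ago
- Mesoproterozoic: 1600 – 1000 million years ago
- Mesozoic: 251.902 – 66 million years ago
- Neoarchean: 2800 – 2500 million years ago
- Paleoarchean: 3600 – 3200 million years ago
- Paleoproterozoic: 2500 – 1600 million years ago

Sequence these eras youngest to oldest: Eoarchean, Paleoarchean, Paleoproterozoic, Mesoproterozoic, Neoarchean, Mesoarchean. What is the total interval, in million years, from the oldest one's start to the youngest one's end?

Start ages (Ma): Eoarchean 4031, Paleoarchean 3600, Mesoarchean 3200, Neoarchean 2800, Paleoproterozoic 2500, Mesoproterozoic 1600.
Ordered youngest to oldest: Mesoproterozoic, Paleoproterozoic, Neoarchean, Mesoarchean, Paleoarchean, Eoarchean.
Span = 4031 − 1000 = 3031 Myr.

Mesoproterozoic → Paleoproterozoic → Neoarchean → Mesoarchean → Paleoarchean → Eoarchean; total span 3031 Myr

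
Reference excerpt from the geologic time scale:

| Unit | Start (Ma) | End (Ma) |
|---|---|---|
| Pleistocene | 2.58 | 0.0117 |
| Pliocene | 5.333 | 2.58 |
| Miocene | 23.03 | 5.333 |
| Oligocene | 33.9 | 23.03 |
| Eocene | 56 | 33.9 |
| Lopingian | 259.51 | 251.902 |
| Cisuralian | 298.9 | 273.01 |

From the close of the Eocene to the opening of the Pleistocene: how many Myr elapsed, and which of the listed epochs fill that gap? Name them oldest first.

31.32 million years; Oligocene, Miocene, Pliocene

End of Eocene = 33.9 Ma; start of Pleistocene = 2.58 Ma.
Gap = 33.9 − 2.58 = 31.32 Myr.
Epochs wholly inside 33.9–2.58 Ma: Oligocene (33.9–23.03), Miocene (23.03–5.333), Pliocene (5.333–2.58).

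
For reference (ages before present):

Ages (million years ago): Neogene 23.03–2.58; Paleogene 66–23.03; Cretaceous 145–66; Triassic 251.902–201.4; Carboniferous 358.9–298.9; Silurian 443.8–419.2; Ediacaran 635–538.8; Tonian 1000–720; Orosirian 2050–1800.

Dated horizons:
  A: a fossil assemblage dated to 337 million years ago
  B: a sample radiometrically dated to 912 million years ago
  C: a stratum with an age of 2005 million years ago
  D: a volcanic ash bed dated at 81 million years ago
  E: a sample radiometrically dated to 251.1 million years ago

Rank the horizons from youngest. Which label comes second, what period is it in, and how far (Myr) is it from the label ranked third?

Sorted youngest-first by Ma: D (81), E (251.1), A (337), B (912), C (2005).
The second youngest is E at 251.1 Ma, which lies in 251.902–201.4 Ma: the Triassic.
The third youngest is A at 337 Ma; separation = |251.1 − 337| = 85.9 Myr.

E, in the Triassic; 85.9 million years to A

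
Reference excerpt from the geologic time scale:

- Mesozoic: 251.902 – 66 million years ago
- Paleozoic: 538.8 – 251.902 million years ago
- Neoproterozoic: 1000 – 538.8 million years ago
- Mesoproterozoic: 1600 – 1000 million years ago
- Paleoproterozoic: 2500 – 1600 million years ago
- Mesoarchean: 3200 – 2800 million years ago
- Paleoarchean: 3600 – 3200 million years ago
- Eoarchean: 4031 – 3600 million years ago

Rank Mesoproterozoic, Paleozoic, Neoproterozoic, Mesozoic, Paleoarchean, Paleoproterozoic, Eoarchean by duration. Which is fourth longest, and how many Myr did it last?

Eoarchean, 431 million years

Durations: Mesoproterozoic 600; Paleozoic 286.898; Neoproterozoic 461.2; Mesozoic 185.902; Paleoarchean 400; Paleoproterozoic 900; Eoarchean 431 Myr.
Sorted longest-first: Paleoproterozoic (900), Mesoproterozoic (600), Neoproterozoic (461.2), Eoarchean (431), Paleoarchean (400), Paleozoic (286.898), Mesozoic (185.902).
The fourth longest is Eoarchean at 431 Myr.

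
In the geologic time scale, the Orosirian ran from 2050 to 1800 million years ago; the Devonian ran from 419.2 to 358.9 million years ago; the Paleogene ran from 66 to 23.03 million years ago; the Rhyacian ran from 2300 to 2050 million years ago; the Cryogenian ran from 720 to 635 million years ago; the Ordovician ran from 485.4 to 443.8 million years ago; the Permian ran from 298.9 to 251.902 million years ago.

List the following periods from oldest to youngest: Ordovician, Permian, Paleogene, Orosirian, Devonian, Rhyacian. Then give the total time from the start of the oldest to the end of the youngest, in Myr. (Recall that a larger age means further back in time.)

Start ages (Ma): Rhyacian 2300, Orosirian 2050, Ordovician 485.4, Devonian 419.2, Permian 298.9, Paleogene 66.
Ordered oldest to youngest: Rhyacian, Orosirian, Ordovician, Devonian, Permian, Paleogene.
Span = 2300 − 23.03 = 2276.97 Myr.

Rhyacian → Orosirian → Ordovician → Devonian → Permian → Paleogene; total span 2276.97 Myr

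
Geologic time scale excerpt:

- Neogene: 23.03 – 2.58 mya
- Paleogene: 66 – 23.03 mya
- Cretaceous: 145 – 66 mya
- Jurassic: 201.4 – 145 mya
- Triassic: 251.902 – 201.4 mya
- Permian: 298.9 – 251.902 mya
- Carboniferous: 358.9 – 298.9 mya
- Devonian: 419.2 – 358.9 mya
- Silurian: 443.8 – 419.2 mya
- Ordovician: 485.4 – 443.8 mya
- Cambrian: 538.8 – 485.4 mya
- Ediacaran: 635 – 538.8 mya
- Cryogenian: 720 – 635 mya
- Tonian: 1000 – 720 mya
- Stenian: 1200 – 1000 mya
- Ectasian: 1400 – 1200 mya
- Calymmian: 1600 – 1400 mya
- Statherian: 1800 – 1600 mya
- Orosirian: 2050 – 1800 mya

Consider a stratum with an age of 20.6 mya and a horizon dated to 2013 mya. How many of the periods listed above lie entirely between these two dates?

2013 Ma sits inside the Orosirian (2050–1800) and 20.6 Ma inside the Neogene (23.03–2.58); neither of those is wholly between the two dates.
The listed periods lying completely between them are Statherian, Calymmian, Ectasian, Stenian, Tonian, Cryogenian, Ediacaran, Cambrian, Ordovician, Silurian, Devonian, Carboniferous, Permian, Triassic, Jurassic, Cretaceous, Paleogene — 17 in all.

17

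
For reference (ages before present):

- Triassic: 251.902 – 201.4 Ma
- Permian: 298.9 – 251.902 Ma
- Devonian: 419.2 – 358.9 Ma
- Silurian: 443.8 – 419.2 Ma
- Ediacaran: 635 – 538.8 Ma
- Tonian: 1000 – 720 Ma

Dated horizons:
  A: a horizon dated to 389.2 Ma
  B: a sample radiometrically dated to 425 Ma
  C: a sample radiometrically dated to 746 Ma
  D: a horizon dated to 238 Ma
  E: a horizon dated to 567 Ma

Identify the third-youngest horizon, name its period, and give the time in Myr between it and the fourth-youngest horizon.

B, in the Silurian; 142 million years to E

Smaller Ma means younger, so youngest first: D 238 < A 389.2 < B 425 < E 567 < C 746.
Counting 3 along gives B (425 Ma); the excerpt puts that inside the Silurian, 443.8–419.2 Ma.
Next in line is E (567 Ma), and 567 − 425 = 142 Myr.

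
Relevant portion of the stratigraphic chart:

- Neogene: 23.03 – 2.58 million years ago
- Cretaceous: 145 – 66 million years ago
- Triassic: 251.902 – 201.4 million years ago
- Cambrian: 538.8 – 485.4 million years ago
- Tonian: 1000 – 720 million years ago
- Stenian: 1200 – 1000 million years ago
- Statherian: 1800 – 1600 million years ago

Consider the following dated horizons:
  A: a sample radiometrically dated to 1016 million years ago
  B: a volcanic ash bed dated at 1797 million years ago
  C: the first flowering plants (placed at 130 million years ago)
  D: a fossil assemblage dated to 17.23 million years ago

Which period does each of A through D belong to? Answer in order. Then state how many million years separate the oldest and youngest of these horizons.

A — Stenian; B — Statherian; C — Cretaceous; D — Neogene; span 1779.77 million years

Match each age against the start–end ranges in the excerpt: A = 1016 Ma → Stenian (1200–1000); B = 1797 Ma → Statherian (1800–1600); C = 130 Ma → Cretaceous (145–66); D = 17.23 Ma → Neogene (23.03–2.58).
The largest age is 1797 Ma and the smallest is 17.23 Ma; their difference is 1779.77 Myr.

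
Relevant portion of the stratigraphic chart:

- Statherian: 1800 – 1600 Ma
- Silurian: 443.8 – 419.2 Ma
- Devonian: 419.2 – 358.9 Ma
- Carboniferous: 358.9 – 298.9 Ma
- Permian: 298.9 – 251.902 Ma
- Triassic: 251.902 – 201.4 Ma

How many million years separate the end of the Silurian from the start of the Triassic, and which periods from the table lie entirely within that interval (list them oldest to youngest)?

The Silurian closes at 419.2 Ma and the Triassic opens at 251.902 Ma, so the interval is 419.2 − 251.902 = 167.298 Myr.
A period fits inside if it starts at or after 419.2 Ma and ends at or before 251.902 Ma; oldest first that gives Devonian, Carboniferous, Permian.

167.298 million years; Devonian, Carboniferous, Permian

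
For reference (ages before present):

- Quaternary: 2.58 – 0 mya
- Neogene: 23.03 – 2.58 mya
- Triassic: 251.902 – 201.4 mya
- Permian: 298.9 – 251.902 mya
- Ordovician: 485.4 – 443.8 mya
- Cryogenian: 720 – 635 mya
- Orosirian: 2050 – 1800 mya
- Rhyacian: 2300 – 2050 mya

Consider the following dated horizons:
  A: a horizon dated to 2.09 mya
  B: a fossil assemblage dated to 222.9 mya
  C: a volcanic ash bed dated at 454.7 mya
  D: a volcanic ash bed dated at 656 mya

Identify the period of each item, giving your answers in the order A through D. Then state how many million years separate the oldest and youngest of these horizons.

Match each age against the start–end ranges in the excerpt: A = 2.09 Ma → Quaternary (2.58–0); B = 222.9 Ma → Triassic (251.902–201.4); C = 454.7 Ma → Ordovician (485.4–443.8); D = 656 Ma → Cryogenian (720–635).
The largest age is 656 Ma and the smallest is 2.09 Ma; their difference is 653.91 Myr.

A — Quaternary; B — Triassic; C — Ordovician; D — Cryogenian; span 653.91 million years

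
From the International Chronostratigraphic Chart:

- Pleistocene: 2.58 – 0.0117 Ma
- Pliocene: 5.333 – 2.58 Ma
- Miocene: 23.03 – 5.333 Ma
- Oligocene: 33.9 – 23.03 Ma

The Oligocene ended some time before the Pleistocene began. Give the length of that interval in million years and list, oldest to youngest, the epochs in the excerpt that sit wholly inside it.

20.45 million years; Miocene, Pliocene

End of Oligocene = 23.03 Ma; start of Pleistocene = 2.58 Ma.
Gap = 23.03 − 2.58 = 20.45 Myr.
Epochs wholly inside 23.03–2.58 Ma: Miocene (23.03–5.333), Pliocene (5.333–2.58).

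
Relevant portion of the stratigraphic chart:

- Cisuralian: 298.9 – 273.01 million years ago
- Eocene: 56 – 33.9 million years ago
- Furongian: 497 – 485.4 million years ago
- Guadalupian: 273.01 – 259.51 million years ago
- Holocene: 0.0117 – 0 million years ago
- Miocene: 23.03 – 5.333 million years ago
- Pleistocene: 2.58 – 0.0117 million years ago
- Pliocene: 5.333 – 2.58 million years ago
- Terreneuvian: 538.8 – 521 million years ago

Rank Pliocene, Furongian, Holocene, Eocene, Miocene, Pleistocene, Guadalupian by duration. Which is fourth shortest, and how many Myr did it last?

Furongian, 11.6 million years

Start − end for each: Pliocene 5.333 − 2.58 = 2.753; Furongian 497 − 485.4 = 11.6; Holocene 0.0117 − 0 = 0.0117; Eocene 56 − 33.9 = 22.1; Miocene 23.03 − 5.333 = 17.697; Pleistocene 2.58 − 0.0117 = 2.5683; Guadalupian 273.01 − 259.51 = 13.5.
Ranking these from shortest: Holocene < Pleistocene < Pliocene < Furongian < Guadalupian < Miocene < Eocene.
Position 4 in that ranking is Furongian, which lasted 11.6 Myr.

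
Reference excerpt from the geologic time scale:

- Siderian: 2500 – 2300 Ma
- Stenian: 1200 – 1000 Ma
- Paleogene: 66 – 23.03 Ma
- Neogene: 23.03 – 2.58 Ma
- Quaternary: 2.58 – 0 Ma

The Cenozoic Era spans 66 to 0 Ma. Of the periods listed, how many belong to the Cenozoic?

Periods inside 66–0 Ma: Paleogene, Neogene, Quaternary — 3 in total.

3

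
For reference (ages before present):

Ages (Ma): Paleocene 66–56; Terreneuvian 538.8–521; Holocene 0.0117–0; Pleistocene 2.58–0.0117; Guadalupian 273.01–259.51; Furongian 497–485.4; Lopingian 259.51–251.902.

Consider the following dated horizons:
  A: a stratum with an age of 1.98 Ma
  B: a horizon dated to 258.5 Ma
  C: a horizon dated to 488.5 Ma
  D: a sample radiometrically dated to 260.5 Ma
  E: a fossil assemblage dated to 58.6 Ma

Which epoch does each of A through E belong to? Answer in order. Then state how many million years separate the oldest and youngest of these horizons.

A — Pleistocene; B — Lopingian; C — Furongian; D — Guadalupian; E — Paleocene; span 486.52 million years

A: 1.98 Ma lies in 2.58–0.0117 Ma, so Pleistocene.
B: 258.5 Ma lies in 259.51–251.902 Ma, so Lopingian.
C: 488.5 Ma lies in 497–485.4 Ma, so Furongian.
D: 260.5 Ma lies in 273.01–259.51 Ma, so Guadalupian.
E: 58.6 Ma lies in 66–56 Ma, so Paleocene.
Oldest = 488.5 Ma, youngest = 1.98 Ma → span 486.52 Myr.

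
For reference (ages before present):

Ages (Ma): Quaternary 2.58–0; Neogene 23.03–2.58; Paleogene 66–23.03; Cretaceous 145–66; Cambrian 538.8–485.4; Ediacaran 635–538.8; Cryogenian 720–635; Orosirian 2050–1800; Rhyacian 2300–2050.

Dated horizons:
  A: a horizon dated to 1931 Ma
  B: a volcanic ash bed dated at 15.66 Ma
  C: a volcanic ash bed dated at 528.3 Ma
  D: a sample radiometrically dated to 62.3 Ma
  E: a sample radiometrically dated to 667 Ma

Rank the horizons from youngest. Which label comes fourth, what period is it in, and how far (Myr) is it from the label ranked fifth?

E, in the Cryogenian; 1264 million years to A

Smaller Ma means younger, so youngest first: B 15.66 < D 62.3 < C 528.3 < E 667 < A 1931.
Counting 4 along gives E (667 Ma); the excerpt puts that inside the Cryogenian, 720–635 Ma.
Next in line is A (1931 Ma), and 1931 − 667 = 1264 Myr.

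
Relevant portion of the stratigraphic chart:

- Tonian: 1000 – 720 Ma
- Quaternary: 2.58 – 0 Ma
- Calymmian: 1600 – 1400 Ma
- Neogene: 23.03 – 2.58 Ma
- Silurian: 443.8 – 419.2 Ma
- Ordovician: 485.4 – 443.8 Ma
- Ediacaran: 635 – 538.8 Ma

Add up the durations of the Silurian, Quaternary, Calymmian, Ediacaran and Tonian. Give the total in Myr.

603.38 million years

Duration is start − end for each: (443.8 − 419.2) + (2.58 − 0) + (1600 − 1400) + (635 − 538.8) + (1000 − 720).
That is 24.6 + 2.58 + 200 + 96.2 + 280, which totals 603.38 million years.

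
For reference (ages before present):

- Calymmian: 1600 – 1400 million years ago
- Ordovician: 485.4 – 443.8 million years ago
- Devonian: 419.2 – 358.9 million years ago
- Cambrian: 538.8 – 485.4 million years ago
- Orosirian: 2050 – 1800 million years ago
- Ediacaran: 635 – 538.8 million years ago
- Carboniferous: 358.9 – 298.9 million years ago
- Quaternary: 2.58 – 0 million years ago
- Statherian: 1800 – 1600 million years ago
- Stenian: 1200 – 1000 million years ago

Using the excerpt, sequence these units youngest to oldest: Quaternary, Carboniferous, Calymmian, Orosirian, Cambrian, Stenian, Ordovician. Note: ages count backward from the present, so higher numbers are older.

The oldest of these is Orosirian (starts 2050 Ma) and the youngest is Quaternary (ends 0 Ma).
In between, by decreasing start age: Calymmian (1600), Stenian (1200), Cambrian (538.8), Ordovician (485.4), Carboniferous (358.9).
Listing youngest first means reversing that sequence.

Quaternary, Carboniferous, Ordovician, Cambrian, Stenian, Calymmian, Orosirian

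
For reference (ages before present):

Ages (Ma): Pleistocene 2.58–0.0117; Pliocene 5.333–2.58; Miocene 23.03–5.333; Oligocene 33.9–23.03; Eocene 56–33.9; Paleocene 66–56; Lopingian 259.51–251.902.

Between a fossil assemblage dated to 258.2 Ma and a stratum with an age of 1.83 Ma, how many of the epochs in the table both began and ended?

5

258.2 Ma sits inside the Lopingian (259.51–251.902) and 1.83 Ma inside the Pleistocene (2.58–0.0117); neither of those is wholly between the two dates.
The listed epochs lying completely between them are Paleocene, Eocene, Oligocene, Miocene, Pliocene — 5 in all.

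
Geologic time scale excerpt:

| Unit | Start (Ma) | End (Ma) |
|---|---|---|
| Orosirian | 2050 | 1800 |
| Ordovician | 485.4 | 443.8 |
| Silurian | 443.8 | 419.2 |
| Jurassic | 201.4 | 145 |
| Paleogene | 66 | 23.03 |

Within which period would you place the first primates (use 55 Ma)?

55 Ma lies between 66 and 23.03 Ma, so it falls in the Paleogene.

Paleogene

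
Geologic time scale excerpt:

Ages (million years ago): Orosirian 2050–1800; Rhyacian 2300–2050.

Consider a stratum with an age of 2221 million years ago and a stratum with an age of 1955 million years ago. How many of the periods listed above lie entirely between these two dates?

0

The older date is 2221 Ma and the younger is 1955 Ma.
No period both begins after 2221 Ma and ends before 1955 Ma, so the count is 0.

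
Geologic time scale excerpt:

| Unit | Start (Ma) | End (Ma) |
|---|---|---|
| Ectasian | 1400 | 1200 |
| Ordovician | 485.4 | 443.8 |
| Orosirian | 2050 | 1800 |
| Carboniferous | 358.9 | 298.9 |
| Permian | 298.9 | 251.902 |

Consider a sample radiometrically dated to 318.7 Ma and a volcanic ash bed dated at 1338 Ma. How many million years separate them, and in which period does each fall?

1019.3 million years apart; the first in the Carboniferous, the second in the Ectasian

Elapsed time: 1338 − 318.7 = 1019.3 Myr.
318.7 Ma lies within 358.9–298.9 Ma: Carboniferous.
1338 Ma lies within 1400–1200 Ma: Ectasian.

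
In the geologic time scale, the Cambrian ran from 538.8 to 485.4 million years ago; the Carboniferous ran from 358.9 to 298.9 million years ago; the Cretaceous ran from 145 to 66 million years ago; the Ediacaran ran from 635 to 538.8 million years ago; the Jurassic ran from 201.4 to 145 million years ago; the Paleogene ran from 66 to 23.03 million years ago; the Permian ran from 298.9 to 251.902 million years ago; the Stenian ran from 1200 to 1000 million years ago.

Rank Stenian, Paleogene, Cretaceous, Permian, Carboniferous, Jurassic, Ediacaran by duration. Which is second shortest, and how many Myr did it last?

Start − end for each: Stenian 1200 − 1000 = 200; Paleogene 66 − 23.03 = 42.97; Cretaceous 145 − 66 = 79; Permian 298.9 − 251.902 = 46.998; Carboniferous 358.9 − 298.9 = 60; Jurassic 201.4 − 145 = 56.4; Ediacaran 635 − 538.8 = 96.2.
Ranking these from shortest: Paleogene < Permian < Jurassic < Carboniferous < Cretaceous < Ediacaran < Stenian.
Position 2 in that ranking is Permian, which lasted 46.998 Myr.

Permian, 46.998 million years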